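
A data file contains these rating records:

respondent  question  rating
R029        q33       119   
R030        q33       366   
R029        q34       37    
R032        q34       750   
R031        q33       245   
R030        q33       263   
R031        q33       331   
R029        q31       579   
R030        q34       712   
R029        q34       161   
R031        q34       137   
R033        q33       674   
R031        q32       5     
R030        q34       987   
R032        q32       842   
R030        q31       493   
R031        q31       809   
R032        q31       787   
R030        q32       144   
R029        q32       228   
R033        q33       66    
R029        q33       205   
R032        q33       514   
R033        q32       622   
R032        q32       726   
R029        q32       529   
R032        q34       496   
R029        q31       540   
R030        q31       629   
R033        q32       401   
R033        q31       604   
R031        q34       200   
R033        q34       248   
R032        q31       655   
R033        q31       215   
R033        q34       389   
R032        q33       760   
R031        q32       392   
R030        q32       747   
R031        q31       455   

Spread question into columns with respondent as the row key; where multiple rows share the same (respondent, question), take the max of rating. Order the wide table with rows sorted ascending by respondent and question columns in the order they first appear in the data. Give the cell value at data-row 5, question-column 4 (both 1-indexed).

With rows sorted ascending by respondent, row 5 is respondent=R033. question columns in first-appearance order: q33, q34, q31, q32; column 4 is q32.
Long rows with respondent=R033, question=q32: max(622, 401) = 622.

622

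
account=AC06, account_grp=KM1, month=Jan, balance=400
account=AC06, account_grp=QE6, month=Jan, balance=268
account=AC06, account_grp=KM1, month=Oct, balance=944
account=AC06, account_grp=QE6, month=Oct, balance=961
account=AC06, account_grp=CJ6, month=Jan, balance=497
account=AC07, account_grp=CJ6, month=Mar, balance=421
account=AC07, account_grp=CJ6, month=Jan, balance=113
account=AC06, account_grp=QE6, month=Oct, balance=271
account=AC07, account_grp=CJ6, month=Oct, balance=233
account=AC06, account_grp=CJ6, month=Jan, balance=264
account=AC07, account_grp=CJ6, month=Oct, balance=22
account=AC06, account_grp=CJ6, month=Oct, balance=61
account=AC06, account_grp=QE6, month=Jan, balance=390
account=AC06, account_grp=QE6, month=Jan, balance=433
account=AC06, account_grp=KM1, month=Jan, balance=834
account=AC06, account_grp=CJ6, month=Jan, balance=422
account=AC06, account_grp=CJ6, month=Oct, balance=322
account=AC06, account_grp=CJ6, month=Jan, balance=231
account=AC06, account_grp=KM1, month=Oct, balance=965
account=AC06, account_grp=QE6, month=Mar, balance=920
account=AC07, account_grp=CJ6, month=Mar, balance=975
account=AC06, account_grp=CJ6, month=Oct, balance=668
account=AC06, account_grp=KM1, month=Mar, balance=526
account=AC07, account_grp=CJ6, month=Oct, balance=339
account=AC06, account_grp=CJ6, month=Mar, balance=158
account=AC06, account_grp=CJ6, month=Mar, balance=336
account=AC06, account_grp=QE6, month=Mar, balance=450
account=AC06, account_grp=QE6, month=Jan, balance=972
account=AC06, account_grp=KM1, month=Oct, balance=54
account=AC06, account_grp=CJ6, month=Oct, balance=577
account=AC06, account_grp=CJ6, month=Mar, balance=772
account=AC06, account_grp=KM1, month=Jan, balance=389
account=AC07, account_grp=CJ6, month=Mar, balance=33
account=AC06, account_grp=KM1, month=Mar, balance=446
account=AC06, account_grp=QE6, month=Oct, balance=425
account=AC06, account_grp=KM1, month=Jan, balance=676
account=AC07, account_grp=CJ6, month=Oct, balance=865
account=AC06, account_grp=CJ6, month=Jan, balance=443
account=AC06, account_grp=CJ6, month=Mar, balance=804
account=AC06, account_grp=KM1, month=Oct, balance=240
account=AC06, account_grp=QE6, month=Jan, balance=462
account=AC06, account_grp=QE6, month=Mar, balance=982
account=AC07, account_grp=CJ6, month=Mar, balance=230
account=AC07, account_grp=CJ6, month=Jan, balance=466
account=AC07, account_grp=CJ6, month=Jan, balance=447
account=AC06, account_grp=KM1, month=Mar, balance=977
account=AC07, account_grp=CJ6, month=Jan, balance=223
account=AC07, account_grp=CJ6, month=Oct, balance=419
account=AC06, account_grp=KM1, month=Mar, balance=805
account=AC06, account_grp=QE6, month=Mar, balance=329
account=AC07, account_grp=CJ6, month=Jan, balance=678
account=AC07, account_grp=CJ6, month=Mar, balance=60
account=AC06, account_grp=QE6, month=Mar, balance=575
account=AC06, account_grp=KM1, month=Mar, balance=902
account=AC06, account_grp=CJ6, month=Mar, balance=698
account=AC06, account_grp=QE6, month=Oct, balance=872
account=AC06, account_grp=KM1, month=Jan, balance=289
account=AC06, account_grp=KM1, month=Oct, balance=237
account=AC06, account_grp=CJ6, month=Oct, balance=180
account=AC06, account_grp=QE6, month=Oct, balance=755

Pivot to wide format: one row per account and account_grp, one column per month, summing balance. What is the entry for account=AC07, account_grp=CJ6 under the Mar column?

1719

Rows with account=AC07, account_grp=CJ6 and month=Mar: balance values are 421, 975, 33, 230, 60.
421 + 975 + 33 + 230 + 60 = 1719.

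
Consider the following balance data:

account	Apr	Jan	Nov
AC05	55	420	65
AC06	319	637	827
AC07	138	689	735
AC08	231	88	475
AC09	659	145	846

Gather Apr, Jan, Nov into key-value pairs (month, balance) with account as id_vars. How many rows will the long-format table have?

5 account values × 3 melted columns = 15 rows.

15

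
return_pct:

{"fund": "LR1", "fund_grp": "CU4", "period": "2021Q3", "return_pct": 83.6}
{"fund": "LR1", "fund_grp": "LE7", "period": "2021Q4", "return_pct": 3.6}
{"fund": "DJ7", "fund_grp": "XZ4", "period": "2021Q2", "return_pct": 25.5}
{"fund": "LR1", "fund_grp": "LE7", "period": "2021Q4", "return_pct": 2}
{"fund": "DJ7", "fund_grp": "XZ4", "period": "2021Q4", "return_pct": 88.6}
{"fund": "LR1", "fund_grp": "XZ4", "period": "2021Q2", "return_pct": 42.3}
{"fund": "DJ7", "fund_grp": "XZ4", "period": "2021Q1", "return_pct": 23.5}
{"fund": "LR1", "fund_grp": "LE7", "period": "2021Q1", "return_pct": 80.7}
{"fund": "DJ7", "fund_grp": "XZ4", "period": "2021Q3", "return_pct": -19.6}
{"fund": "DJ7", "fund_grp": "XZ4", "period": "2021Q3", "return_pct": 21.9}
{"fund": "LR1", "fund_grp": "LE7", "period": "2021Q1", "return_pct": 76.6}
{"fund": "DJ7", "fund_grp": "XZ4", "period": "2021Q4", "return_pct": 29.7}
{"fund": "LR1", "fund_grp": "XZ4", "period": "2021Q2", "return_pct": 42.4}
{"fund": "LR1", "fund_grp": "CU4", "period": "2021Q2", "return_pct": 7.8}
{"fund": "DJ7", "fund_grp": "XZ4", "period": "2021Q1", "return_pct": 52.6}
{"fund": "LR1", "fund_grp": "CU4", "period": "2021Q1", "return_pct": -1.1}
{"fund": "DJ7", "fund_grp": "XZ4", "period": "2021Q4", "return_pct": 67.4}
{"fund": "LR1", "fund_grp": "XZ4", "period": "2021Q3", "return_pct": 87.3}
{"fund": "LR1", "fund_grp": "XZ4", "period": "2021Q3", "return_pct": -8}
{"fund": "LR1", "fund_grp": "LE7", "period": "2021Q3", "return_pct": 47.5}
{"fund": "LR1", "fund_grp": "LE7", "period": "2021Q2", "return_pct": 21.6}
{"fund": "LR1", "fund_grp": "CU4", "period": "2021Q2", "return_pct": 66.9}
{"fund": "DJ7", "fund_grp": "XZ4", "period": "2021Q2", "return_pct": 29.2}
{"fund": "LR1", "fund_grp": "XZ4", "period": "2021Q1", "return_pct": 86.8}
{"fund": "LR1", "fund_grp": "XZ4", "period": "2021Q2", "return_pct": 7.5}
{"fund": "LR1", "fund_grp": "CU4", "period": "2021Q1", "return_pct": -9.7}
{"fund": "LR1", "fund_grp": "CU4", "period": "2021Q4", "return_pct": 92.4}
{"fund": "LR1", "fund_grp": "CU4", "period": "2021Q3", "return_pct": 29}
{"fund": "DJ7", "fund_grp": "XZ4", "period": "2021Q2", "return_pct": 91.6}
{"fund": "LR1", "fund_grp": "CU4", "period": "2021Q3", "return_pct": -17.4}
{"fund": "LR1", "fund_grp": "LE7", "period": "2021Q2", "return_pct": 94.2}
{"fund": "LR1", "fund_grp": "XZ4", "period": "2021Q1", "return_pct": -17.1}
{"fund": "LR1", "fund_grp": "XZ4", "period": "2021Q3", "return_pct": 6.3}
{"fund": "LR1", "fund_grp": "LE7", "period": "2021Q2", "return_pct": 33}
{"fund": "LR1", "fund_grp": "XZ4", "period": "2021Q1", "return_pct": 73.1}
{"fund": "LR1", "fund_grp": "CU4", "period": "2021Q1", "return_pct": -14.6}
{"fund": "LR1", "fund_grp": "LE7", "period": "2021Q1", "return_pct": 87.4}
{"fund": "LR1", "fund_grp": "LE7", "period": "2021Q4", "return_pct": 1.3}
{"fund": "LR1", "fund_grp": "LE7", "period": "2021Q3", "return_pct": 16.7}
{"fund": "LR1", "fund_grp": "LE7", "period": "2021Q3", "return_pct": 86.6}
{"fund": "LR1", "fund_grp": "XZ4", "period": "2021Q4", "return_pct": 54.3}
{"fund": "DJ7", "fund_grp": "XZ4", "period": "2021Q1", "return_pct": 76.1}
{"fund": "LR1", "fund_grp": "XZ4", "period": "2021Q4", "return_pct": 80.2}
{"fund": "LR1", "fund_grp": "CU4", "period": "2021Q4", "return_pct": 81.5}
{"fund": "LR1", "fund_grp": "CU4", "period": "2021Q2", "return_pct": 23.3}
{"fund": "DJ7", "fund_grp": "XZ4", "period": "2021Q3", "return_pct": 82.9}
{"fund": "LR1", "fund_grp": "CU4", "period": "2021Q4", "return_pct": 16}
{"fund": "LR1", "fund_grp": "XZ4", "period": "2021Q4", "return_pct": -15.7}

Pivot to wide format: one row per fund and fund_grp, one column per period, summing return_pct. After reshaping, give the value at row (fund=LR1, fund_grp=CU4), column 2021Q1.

-25.4

Rows with fund=LR1, fund_grp=CU4 and period=2021Q1: return_pct values are -1.1, -9.7, -14.6.
-1.1 + -9.7 + -14.6 = -25.4.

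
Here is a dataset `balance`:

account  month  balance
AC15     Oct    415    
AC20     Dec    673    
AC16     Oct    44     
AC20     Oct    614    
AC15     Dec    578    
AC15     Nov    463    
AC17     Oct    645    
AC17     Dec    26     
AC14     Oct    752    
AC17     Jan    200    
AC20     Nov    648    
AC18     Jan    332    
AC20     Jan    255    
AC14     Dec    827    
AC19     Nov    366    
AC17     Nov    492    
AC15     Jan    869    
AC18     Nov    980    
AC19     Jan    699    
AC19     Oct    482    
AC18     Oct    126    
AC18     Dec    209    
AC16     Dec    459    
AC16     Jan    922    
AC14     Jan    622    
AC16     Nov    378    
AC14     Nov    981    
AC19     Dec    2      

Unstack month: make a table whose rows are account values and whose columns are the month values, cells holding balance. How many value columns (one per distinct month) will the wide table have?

4 distinct month values: Nov, Oct, Jan, Dec.

4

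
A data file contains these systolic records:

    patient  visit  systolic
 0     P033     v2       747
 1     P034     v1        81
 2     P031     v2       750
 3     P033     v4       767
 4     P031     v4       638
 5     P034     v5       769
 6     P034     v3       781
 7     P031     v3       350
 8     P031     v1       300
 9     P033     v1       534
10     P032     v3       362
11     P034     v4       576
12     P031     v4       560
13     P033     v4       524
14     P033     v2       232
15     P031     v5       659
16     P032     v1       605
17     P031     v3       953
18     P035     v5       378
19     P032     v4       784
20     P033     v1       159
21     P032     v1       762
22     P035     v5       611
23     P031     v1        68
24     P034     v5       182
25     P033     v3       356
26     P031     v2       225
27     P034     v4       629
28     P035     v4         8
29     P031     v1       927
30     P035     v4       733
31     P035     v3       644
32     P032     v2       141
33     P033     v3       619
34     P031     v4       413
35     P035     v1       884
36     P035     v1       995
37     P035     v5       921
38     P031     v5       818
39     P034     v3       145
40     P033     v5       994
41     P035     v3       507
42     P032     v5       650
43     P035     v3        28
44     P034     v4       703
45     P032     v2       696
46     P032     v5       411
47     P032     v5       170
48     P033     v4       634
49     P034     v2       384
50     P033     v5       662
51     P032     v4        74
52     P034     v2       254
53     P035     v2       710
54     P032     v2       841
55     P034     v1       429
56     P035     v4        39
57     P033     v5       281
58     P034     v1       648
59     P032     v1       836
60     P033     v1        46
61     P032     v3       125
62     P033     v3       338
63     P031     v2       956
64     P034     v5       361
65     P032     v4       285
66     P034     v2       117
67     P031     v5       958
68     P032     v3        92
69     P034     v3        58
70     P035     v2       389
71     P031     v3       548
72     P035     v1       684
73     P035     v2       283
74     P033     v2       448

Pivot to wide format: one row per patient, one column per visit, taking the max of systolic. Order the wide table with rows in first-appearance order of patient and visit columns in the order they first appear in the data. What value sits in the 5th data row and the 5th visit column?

644

With rows in first-appearance order of patient, row 5 is patient=P035. visit columns in first-appearance order: v2, v1, v4, v5, v3; column 5 is v3.
Long rows with patient=P035, visit=v3: max(644, 507, 28) = 644.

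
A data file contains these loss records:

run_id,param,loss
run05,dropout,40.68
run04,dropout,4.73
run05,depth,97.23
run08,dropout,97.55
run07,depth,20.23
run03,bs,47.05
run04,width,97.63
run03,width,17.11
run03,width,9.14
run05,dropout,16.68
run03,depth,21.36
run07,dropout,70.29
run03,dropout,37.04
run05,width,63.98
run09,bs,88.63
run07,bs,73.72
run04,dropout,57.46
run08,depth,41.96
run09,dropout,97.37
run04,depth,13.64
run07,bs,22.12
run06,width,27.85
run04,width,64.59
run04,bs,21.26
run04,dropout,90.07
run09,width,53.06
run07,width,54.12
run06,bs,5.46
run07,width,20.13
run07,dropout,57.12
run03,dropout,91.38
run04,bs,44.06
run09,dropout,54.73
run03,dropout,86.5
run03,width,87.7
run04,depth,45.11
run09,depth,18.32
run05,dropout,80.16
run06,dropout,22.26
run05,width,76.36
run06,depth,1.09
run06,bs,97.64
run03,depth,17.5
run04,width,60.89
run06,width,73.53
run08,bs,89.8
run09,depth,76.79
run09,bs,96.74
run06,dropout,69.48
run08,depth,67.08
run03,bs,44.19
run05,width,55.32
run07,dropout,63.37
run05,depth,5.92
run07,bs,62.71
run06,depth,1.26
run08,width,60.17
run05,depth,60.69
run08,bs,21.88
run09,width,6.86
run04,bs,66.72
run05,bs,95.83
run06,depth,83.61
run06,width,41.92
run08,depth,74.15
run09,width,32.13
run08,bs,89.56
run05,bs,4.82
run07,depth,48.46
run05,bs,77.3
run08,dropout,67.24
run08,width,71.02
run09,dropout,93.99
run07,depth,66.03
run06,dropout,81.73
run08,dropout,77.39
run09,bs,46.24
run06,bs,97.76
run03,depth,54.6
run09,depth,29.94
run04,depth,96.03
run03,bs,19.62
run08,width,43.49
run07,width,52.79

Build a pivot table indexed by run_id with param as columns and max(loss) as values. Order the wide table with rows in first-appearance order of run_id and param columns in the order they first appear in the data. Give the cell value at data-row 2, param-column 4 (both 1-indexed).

97.63

With rows in first-appearance order of run_id, row 2 is run_id=run04. param columns in first-appearance order: dropout, depth, bs, width; column 4 is width.
Long rows with run_id=run04, param=width: max(97.63, 64.59, 60.89) = 97.63.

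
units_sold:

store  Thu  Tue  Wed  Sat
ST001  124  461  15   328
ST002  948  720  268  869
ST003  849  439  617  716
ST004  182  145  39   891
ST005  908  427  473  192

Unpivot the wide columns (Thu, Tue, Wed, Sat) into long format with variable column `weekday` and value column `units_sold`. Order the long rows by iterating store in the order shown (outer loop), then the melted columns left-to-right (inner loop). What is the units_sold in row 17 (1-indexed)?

20 rows total (5 × 4). Row 17: index ⌊(17-1)/4⌋ = 4 into store → ST005; (17-1) mod 4 = 0 into the melted columns → Thu.
So row 17 is (ST005, Thu, 908); units_sold = 908.

908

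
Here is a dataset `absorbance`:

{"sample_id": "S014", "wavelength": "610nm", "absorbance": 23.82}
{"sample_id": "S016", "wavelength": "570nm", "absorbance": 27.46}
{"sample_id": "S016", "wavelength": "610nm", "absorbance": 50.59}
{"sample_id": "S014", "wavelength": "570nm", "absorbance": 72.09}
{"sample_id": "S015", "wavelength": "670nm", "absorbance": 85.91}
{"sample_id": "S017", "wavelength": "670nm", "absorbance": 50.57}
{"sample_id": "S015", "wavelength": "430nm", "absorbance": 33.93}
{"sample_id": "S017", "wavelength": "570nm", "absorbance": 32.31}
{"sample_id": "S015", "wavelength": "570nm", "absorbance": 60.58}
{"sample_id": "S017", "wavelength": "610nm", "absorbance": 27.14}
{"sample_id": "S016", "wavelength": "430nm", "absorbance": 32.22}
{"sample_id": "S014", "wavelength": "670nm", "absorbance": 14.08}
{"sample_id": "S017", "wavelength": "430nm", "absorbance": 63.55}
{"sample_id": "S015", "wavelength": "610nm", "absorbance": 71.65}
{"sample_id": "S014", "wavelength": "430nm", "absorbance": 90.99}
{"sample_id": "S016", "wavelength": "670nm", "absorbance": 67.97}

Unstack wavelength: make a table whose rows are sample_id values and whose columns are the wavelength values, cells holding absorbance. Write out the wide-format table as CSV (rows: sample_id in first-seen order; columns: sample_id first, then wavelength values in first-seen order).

Columns: sample_id plus the 4 distinct wavelength values (610nm, 570nm, 670nm, 430nm).
For example, row S014 column 610nm takes absorbance=23.82 from the long row (S014, 610nm).

sample_id,610nm,570nm,670nm,430nm
S014,23.82,72.09,14.08,90.99
S016,50.59,27.46,67.97,32.22
S015,71.65,60.58,85.91,33.93
S017,27.14,32.31,50.57,63.55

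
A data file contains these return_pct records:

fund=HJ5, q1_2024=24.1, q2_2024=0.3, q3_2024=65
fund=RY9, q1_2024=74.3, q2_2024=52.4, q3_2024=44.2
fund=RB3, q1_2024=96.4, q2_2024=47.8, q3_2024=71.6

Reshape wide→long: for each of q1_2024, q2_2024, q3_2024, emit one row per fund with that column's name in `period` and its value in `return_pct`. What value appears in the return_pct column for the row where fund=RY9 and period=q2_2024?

52.4

Unpivoting turns each (fund, wide-column) pair into one long row.
The wide cell at row RY9, column q2_2024 holds 52.4, so the long row (RY9, q2_2024) has return_pct=52.4.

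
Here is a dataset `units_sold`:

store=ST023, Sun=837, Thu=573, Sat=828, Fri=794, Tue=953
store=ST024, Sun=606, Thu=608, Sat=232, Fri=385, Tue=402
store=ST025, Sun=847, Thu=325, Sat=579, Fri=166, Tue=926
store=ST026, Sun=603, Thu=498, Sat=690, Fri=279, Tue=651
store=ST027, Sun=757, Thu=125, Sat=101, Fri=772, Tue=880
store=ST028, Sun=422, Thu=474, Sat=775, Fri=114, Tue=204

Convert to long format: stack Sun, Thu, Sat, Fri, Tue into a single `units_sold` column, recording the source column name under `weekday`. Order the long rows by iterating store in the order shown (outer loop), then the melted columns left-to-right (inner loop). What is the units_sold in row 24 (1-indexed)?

30 rows total (6 × 5). Row 24: index ⌊(24-1)/5⌋ = 4 into store → ST027; (24-1) mod 5 = 3 into the melted columns → Fri.
So row 24 is (ST027, Fri, 772); units_sold = 772.

772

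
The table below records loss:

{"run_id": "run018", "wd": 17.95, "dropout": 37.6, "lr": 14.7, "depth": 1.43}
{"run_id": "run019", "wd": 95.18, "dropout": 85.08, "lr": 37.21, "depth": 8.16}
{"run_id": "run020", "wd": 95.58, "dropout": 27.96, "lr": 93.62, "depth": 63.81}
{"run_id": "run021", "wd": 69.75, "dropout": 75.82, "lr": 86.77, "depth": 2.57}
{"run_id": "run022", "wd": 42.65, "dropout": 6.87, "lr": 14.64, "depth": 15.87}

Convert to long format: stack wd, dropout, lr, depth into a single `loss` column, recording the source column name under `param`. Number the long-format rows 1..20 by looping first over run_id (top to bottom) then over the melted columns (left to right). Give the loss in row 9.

20 rows total (5 × 4). Row 9: index ⌊(9-1)/4⌋ = 2 into run_id → run020; (9-1) mod 4 = 0 into the melted columns → wd.
So row 9 is (run020, wd, 95.58); loss = 95.58.

95.58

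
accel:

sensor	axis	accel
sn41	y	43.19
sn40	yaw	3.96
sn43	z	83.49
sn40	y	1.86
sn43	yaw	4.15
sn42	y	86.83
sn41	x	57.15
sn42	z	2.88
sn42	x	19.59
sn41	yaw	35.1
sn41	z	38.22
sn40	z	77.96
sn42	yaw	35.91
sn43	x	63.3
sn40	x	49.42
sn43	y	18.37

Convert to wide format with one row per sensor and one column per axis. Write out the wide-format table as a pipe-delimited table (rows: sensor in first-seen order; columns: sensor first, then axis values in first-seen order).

| sensor | y | yaw | z | x |
| sn41 | 43.19 | 35.1 | 38.22 | 57.15 |
| sn40 | 1.86 | 3.96 | 77.96 | 49.42 |
| sn43 | 18.37 | 4.15 | 83.49 | 63.3 |
| sn42 | 86.83 | 35.91 | 2.88 | 19.59 |

Columns: sensor plus the 4 distinct axis values (y, yaw, z, x).
For example, row sn41 column y takes accel=43.19 from the long row (sn41, y).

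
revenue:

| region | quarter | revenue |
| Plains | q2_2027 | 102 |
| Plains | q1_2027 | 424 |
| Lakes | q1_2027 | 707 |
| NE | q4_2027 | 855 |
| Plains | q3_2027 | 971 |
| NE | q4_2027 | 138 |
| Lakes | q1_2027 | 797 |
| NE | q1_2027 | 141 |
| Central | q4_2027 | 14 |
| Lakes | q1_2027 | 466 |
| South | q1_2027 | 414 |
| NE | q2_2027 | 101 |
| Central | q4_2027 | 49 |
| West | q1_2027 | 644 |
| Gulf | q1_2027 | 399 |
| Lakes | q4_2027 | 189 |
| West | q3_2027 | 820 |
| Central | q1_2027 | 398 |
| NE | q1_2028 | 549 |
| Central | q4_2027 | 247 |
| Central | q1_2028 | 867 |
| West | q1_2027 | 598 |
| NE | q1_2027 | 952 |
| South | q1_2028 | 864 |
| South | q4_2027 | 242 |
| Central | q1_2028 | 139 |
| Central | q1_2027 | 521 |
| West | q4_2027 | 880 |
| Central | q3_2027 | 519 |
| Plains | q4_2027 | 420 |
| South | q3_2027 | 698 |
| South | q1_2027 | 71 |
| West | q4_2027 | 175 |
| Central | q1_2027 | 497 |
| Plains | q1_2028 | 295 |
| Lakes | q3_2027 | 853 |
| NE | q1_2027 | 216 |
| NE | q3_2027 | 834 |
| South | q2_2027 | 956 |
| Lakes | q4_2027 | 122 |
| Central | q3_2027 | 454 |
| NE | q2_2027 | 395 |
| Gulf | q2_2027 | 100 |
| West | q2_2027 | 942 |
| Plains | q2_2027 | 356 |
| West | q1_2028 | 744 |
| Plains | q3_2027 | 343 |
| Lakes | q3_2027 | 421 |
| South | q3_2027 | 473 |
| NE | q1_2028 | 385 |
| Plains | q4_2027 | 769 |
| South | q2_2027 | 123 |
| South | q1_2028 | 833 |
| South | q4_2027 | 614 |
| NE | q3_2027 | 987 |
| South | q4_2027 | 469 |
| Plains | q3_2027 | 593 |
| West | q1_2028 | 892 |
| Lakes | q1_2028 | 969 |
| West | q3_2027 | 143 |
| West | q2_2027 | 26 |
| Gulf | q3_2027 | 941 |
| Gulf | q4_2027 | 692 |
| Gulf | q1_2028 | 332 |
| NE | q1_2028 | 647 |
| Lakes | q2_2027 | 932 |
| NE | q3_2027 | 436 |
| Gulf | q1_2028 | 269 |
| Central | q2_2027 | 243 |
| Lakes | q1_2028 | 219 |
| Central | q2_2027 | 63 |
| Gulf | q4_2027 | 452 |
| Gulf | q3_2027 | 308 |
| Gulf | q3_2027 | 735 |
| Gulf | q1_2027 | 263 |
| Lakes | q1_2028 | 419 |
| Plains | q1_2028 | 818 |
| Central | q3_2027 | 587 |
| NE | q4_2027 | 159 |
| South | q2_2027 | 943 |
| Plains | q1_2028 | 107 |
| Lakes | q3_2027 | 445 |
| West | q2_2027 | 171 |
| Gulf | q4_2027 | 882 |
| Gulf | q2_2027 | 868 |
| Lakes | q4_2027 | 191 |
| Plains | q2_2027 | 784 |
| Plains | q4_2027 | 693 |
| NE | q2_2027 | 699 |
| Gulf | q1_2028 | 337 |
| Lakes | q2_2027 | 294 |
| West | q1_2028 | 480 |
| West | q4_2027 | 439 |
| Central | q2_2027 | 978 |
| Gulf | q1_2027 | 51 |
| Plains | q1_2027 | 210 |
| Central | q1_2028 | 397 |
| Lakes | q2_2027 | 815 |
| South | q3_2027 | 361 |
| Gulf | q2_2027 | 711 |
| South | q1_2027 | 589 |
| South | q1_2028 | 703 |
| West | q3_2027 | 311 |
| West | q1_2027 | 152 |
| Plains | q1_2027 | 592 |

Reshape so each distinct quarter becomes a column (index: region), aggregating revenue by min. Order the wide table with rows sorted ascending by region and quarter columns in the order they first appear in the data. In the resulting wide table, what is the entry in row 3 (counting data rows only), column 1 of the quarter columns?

294

With rows sorted ascending by region, row 3 is region=Lakes. quarter columns in first-appearance order: q2_2027, q1_2027, q4_2027, q3_2027, q1_2028; column 1 is q2_2027.
Long rows with region=Lakes, quarter=q2_2027: min(932, 294, 815) = 294.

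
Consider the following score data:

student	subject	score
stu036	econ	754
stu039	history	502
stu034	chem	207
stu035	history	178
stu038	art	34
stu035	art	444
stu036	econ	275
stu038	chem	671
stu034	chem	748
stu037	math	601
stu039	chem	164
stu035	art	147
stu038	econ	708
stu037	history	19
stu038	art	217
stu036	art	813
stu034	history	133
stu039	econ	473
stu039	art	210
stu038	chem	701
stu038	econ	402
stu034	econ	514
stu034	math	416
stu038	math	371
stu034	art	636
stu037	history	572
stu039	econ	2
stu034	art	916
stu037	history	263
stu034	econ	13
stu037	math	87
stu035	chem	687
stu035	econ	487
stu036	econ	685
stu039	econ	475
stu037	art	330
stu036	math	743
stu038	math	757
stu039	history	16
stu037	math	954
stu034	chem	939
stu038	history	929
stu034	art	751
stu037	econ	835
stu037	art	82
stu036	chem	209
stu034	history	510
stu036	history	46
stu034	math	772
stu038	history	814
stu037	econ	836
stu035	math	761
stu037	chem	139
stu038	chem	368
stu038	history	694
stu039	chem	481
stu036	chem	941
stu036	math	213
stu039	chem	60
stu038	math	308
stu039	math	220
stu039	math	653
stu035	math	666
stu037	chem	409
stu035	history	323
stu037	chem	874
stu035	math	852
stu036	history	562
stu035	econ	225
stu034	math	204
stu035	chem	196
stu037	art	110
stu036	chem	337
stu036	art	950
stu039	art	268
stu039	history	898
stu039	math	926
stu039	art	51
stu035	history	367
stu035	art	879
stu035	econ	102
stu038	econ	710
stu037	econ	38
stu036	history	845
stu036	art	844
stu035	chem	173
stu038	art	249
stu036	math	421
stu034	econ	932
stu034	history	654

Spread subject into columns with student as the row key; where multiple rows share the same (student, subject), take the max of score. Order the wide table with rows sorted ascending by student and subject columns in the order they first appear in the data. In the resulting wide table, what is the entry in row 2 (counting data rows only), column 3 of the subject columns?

687

With rows sorted ascending by student, row 2 is student=stu035. subject columns in first-appearance order: econ, history, chem, art, math; column 3 is chem.
Long rows with student=stu035, subject=chem: max(687, 196, 173) = 687.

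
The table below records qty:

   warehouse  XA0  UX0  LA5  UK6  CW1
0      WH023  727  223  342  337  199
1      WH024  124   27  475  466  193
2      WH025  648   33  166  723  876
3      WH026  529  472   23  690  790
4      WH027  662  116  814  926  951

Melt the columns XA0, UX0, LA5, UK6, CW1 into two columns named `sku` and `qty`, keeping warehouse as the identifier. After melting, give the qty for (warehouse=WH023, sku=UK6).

337

Unpivoting turns each (warehouse, wide-column) pair into one long row.
The wide cell at row WH023, column UK6 holds 337, so the long row (WH023, UK6) has qty=337.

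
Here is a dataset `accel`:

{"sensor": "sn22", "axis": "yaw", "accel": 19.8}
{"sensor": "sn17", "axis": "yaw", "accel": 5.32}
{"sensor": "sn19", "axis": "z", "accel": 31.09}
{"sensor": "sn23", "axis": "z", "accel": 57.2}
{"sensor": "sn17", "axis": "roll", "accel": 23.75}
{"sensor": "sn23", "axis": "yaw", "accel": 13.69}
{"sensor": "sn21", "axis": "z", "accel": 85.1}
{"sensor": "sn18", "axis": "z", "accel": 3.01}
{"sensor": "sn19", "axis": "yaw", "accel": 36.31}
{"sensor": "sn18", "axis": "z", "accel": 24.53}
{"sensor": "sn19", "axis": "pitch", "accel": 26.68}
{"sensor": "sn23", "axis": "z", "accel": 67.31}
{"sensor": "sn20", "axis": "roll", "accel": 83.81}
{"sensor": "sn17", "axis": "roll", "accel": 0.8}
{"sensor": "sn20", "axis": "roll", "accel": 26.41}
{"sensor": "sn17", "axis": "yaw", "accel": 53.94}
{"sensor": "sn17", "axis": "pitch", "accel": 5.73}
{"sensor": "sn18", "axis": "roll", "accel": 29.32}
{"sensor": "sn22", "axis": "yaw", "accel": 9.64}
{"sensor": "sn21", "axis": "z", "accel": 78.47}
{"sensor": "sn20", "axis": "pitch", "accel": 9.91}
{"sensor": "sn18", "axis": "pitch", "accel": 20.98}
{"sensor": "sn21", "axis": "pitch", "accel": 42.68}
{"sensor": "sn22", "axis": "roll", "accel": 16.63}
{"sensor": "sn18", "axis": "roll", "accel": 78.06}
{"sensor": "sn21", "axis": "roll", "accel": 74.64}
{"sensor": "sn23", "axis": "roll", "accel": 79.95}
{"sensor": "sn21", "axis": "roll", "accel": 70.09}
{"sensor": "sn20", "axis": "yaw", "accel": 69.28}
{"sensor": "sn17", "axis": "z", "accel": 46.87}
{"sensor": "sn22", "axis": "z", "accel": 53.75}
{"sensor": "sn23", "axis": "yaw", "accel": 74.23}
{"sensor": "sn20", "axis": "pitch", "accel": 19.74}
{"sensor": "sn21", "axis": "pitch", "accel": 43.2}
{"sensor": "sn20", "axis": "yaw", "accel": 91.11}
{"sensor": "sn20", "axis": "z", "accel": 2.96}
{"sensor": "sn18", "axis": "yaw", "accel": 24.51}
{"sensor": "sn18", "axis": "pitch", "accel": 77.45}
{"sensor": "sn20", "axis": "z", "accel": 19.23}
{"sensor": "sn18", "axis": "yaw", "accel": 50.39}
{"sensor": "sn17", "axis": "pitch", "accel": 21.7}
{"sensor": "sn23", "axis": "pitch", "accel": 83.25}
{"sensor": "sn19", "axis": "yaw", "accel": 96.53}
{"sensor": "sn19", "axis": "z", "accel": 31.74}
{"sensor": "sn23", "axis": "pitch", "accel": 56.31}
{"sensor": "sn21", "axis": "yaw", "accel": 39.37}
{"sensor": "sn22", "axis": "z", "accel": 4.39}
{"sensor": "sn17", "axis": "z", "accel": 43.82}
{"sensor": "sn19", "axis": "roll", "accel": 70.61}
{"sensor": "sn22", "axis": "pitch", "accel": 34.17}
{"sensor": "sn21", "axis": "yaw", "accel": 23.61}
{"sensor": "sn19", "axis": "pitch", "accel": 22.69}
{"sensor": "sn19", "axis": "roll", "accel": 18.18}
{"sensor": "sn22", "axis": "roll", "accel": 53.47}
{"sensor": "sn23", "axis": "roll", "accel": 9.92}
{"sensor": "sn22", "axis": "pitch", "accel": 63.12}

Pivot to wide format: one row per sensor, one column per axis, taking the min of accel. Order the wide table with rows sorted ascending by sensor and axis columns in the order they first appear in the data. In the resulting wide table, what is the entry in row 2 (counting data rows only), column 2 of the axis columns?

With rows sorted ascending by sensor, row 2 is sensor=sn18. axis columns in first-appearance order: yaw, z, roll, pitch; column 2 is z.
Long rows with sensor=sn18, axis=z: min(3.01, 24.53) = 3.01.

3.01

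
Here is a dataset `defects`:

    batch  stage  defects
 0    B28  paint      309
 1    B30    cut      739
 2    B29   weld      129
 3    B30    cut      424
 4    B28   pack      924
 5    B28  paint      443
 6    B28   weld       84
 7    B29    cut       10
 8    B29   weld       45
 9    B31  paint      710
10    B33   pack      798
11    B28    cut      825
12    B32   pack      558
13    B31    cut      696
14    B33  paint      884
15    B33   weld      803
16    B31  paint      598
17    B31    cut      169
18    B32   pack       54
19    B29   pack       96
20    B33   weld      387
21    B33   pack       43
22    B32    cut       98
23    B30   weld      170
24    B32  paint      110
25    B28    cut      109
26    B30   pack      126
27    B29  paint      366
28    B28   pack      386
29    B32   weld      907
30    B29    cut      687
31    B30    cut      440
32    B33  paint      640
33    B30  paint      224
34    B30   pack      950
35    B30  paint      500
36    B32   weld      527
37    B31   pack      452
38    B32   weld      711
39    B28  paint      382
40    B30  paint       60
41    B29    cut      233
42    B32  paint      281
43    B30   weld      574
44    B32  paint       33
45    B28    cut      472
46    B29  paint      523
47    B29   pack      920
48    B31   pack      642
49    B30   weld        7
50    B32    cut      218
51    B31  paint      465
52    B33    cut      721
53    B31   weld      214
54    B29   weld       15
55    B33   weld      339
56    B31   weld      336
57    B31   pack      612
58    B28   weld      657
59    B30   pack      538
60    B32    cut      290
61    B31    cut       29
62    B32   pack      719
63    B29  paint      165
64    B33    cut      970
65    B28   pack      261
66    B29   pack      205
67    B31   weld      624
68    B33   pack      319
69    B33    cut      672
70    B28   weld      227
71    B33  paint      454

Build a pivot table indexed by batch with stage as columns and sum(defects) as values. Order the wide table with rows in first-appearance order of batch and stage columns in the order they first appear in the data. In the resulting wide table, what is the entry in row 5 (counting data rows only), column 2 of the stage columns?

With rows in first-appearance order of batch, row 5 is batch=B33. stage columns in first-appearance order: paint, cut, weld, pack; column 2 is cut.
Long rows with batch=B33, stage=cut: 721 + 970 + 672 = 2363.

2363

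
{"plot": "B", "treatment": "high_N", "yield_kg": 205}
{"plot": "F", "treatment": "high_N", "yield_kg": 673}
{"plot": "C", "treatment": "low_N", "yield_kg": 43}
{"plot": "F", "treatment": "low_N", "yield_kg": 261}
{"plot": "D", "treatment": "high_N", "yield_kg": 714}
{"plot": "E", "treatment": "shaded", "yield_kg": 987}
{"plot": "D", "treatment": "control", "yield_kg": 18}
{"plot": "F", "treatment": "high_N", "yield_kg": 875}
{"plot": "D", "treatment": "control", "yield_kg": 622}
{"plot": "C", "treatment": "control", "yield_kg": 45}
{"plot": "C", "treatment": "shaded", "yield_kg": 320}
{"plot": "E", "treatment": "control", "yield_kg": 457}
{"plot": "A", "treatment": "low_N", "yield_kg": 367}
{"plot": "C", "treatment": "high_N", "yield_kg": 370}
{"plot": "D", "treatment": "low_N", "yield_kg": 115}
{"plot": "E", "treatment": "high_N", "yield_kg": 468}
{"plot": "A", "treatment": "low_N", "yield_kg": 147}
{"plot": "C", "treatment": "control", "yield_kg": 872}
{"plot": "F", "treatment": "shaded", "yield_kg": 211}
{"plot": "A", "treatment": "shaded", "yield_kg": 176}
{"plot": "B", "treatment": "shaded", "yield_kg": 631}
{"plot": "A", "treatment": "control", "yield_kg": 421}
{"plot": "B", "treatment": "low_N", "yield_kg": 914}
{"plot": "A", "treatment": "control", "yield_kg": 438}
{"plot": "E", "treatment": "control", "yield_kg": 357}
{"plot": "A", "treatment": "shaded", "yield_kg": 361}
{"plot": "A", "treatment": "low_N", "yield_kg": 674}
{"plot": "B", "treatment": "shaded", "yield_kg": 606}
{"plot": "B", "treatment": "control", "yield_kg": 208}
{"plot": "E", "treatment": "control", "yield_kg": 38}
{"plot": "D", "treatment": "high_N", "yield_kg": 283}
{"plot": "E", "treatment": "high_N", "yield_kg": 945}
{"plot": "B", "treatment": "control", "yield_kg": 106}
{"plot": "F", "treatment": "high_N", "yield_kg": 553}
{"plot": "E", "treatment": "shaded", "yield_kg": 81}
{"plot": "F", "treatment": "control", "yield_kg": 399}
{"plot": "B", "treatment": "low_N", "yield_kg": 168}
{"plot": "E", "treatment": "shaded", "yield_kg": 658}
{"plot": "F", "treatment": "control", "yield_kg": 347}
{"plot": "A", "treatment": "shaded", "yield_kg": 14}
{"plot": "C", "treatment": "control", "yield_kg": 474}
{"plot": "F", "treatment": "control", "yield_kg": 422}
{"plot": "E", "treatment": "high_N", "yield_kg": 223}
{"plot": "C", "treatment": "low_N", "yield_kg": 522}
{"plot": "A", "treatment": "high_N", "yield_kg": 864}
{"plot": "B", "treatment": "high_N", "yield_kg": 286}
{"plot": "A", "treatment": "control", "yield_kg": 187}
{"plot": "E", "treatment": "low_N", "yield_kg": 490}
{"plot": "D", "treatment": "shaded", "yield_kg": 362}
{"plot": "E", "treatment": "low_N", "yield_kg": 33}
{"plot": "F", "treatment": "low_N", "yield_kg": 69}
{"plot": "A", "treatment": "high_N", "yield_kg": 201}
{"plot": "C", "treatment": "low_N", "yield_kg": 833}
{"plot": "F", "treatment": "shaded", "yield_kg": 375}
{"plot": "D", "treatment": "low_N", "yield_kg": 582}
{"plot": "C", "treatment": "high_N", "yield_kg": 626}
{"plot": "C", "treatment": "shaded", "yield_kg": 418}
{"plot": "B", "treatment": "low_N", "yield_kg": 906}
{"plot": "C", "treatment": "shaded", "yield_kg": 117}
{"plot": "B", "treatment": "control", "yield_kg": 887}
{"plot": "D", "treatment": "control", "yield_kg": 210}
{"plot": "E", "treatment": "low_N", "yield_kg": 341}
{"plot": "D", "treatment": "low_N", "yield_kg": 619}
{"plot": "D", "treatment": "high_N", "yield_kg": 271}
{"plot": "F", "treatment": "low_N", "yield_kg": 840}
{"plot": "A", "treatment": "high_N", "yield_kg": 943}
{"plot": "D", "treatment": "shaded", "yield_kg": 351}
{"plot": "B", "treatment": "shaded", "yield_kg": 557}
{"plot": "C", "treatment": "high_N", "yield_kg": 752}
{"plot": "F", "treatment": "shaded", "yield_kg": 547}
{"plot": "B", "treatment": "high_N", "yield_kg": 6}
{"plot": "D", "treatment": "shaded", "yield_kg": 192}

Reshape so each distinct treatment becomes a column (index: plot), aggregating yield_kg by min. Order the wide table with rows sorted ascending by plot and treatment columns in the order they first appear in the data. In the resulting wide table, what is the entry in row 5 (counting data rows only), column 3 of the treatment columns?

81

With rows sorted ascending by plot, row 5 is plot=E. treatment columns in first-appearance order: high_N, low_N, shaded, control; column 3 is shaded.
Long rows with plot=E, treatment=shaded: min(987, 81, 658) = 81.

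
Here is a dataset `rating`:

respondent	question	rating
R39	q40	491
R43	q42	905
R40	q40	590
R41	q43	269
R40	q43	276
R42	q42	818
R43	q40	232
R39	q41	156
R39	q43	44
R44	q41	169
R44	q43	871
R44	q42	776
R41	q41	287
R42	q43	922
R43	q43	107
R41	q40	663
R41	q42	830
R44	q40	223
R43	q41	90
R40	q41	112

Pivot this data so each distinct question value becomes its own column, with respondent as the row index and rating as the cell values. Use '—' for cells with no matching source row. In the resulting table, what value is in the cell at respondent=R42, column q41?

No long-format row has respondent=R42 and question=q41, so the cell is —.

—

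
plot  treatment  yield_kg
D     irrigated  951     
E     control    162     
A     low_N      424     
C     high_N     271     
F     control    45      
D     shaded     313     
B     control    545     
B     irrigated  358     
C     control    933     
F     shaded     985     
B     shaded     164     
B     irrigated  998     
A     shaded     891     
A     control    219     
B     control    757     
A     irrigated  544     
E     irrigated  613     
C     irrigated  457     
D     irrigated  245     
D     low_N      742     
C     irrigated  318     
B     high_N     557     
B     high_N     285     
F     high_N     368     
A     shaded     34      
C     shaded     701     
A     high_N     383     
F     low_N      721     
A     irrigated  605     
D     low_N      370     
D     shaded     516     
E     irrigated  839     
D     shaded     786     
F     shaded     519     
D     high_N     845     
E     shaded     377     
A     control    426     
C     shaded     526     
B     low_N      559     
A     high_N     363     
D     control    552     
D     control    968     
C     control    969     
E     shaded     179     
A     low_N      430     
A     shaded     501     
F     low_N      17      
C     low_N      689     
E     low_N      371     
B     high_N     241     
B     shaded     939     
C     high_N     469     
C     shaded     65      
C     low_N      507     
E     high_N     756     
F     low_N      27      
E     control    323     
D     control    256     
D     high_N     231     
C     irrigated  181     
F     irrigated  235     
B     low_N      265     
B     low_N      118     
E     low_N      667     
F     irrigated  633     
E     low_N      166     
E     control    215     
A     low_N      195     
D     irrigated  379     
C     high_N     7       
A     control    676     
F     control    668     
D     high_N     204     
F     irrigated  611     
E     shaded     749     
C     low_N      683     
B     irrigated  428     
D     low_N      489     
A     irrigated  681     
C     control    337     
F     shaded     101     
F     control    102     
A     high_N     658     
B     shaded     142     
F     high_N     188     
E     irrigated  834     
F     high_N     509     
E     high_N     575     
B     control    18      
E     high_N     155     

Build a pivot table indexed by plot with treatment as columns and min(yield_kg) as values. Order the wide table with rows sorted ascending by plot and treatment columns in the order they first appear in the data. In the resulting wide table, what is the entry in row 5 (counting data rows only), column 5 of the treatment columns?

179

With rows sorted ascending by plot, row 5 is plot=E. treatment columns in first-appearance order: irrigated, control, low_N, high_N, shaded; column 5 is shaded.
Long rows with plot=E, treatment=shaded: min(377, 179, 749) = 179.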